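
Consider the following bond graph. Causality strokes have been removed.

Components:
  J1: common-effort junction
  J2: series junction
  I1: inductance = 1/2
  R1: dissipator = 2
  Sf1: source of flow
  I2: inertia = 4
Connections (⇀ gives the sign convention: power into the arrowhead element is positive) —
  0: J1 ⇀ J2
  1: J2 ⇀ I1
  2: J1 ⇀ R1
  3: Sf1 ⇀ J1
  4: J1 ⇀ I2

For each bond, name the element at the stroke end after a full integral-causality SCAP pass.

β0 stroke→J2
β1 stroke→I1
β2 stroke→J1
β3 stroke→Sf1
β4 stroke→I2

#3 stroke→Sf1  (Sf1: flow source, stroke at near end)
#1 stroke→I1  (I1 integral (f out))
#0 stroke→J2  (1-jn J2 has f-setter on 1)
#4 stroke→I2  (prefer integral on I2)
#2 stroke→J1  (closing 0-jn rule on J1)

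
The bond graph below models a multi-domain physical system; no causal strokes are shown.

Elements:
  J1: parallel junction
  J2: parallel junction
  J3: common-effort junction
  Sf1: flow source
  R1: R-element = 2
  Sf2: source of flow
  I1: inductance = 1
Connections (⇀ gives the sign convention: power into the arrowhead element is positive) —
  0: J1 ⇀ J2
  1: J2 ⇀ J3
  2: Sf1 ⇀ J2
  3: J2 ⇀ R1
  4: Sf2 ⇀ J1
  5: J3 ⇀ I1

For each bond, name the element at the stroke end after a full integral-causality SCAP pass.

b0 stroke at J1
b1 stroke at J3
b2 stroke at Sf1
b3 stroke at J2
b4 stroke at Sf2
b5 stroke at I1

β2 |Sf1  (Sf1 fixes flow; stroke at Sf1)
β4 |Sf2  (Sf2 (Sf) sets flow on bond)
β0 |J1  (only one effort-in slot at J1)
β5 |I1  (I1 integral (f out))
β1 |J3  (J3: last free bond brings effort in)
β3 |J2  (only one effort-in slot at J2)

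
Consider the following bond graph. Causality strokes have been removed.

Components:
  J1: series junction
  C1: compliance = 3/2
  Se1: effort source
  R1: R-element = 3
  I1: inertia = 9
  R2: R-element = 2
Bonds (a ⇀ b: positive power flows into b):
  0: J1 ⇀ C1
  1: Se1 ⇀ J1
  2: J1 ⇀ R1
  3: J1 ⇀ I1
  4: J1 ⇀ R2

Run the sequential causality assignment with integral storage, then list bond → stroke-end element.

β0 |J1
β1 |J1
β2 |J1
β3 |I1
β4 |J1

bond 1 stroke at J1  (Se1 fixes effort; stroke away)
bond 0 stroke at J1  (C1 outputs effort q/C1)
bond 3 stroke at I1  (prefer integral on I1)
bond 2 stroke at J1  (J1: bond 3 brought flow, rest push out)
bond 4 stroke at J1  (common-f at J1 fixed by 3)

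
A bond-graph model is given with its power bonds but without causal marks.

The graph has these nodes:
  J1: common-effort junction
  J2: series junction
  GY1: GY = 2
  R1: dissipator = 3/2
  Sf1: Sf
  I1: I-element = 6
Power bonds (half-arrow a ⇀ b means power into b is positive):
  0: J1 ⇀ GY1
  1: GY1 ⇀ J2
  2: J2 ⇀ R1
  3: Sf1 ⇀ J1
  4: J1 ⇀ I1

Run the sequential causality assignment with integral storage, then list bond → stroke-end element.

#0 stroke→J1
#1 stroke→J2
#2 stroke→R1
#3 stroke→Sf1
#4 stroke→I1

b3 |Sf1  (source Sf1 imposes f)
b4 |I1  (I1: I, integral causality)
b0 |J1  (only one effort-in slot at J1)
b1 |J2  (GY1: gyrator matches bond 0)
b2 |R1  (J2 needs exactly one f-in)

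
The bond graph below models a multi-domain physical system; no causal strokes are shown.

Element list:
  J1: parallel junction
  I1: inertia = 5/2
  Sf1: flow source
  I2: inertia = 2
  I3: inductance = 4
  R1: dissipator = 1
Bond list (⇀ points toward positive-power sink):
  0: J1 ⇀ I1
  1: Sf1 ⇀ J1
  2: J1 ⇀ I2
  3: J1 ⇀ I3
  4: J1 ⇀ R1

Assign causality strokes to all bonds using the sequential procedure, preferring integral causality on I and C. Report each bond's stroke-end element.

bond 1 stroke→Sf1  (Sf1: flow source, stroke at near end)
bond 0 stroke→I1  (I1 outputs flow p/I1)
bond 2 stroke→I2  (I2 integral (f out))
bond 3 stroke→I3  (I3 outputs flow p/I3)
bond 4 stroke→J1  (J1 needs exactly one e-in)

β0 →I1
β1 →Sf1
β2 →I2
β3 →I3
β4 →J1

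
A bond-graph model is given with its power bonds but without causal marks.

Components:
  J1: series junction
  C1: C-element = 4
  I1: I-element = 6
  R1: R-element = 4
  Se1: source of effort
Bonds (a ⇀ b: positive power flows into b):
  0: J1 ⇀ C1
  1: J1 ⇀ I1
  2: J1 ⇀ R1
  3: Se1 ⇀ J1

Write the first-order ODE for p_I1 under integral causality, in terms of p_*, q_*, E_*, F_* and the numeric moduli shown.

bond 3 stroke at J1  (source Se1 imposes e)
bond 0 stroke at J1  (C1: C, integral causality)
bond 1 stroke at I1  (I1 integral (f out))
bond 2 stroke at J1  (J1: bond 1 brought flow, rest push out)

dp_I1/dt = E_Se1 - 2*p_I1/3 - q_C1/4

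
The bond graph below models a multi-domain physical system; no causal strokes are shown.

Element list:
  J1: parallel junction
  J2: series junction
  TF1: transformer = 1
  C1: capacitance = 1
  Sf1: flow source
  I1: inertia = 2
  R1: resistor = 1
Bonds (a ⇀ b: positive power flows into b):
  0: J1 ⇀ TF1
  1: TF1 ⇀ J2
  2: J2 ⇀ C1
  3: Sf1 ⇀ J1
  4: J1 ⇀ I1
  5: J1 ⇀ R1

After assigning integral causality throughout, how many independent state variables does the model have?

2  (C1, I1 all integral)

b3 stroke at Sf1  (Sf1 (Sf) sets flow on bond)
b2 stroke at J2  (C1: C, integral causality)
b1 stroke at TF1  (closing 1-jn rule on J2)
b0 stroke at J1  (TF1 one-in-one-out from 1)
b4 stroke at I1  (common-e at J1 fixed by 0)
b5 stroke at R1  (0-jn J1 has e-setter on 0)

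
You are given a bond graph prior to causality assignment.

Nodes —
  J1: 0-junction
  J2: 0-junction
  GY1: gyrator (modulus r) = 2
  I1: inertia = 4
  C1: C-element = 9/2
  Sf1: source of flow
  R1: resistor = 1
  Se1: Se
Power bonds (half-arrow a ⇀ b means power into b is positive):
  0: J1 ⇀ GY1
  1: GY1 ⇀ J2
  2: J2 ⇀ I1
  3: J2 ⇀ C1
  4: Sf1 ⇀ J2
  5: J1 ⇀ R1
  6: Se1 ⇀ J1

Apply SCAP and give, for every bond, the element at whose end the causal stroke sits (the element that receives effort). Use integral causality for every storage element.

β4 |Sf1  (source Sf1 imposes f)
β6 |J1  (Se1 (Se) sets effort on bond)
β0 |GY1  (common-e at J1 fixed by 6)
β5 |R1  (J1 effort already set via bond 6)
β1 |GY1  (GY GY1: same side as bond 0)
β2 |I1  (I1: I, integral causality)
β3 |J2  (J2: last free bond brings effort in)

b0 |GY1
b1 |GY1
b2 |I1
b3 |J2
b4 |Sf1
b5 |R1
b6 |J1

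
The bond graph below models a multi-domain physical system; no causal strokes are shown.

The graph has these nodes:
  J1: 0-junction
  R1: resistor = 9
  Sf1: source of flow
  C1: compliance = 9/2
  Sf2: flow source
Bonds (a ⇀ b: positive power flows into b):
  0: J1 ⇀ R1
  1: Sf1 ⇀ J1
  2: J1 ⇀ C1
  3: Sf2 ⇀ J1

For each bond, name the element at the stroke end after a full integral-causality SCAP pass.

β1 stroke→Sf1  (source Sf1 imposes f)
β3 stroke→Sf2  (Sf2: flow source, stroke at near end)
β2 stroke→J1  (C1 outputs effort q/C1)
β0 stroke→R1  (common-e at J1 fixed by 2)

β0 stroke at R1
β1 stroke at Sf1
β2 stroke at J1
β3 stroke at Sf2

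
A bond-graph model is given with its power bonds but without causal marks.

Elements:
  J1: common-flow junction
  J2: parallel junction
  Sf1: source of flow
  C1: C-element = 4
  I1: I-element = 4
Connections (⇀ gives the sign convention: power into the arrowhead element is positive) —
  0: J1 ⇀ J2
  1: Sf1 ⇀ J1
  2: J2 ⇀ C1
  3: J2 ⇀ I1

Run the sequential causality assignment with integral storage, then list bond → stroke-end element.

β1 |Sf1  (Sf1 (Sf) sets flow on bond)
β0 |J1  (J1 flow already set via bond 1)
β2 |J2  (C1 outputs effort q/C1)
β3 |I1  (J2: bond 2 brought effort, rest push out)

β0 stroke→J1
β1 stroke→Sf1
β2 stroke→J2
β3 stroke→I1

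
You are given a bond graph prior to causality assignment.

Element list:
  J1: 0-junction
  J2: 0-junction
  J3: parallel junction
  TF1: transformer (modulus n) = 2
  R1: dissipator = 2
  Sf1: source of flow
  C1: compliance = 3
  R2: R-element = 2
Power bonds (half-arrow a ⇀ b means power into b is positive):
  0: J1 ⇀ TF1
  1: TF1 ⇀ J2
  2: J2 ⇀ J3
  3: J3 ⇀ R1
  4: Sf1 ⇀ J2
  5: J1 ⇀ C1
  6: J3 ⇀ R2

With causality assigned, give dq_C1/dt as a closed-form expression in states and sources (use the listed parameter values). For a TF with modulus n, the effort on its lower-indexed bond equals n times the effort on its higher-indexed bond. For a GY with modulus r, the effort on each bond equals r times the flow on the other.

dq_C1/dt = F_Sf1/2 - q_C1/12

β4 stroke→Sf1  (source Sf1 imposes f)
β5 stroke→J1  (C1 outputs effort q/C1)
β0 stroke→TF1  (J1 effort already set via bond 5)
β1 stroke→J2  (TF TF1: opposite of bond 0)
β2 stroke→J3  (J2: bond 1 brought effort, rest push out)
β3 stroke→R1  (J3: bond 2 brought effort, rest push out)
β6 stroke→R2  (0-jn J3 has e-setter on 2)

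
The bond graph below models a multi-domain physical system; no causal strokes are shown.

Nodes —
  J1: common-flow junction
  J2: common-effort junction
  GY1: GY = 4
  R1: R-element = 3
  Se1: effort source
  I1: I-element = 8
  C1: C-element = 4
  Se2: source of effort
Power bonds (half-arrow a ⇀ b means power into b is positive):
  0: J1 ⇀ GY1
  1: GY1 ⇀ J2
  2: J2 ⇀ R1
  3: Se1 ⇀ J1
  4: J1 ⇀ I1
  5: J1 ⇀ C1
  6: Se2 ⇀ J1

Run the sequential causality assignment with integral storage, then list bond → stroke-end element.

β0 stroke at J1
β1 stroke at J2
β2 stroke at R1
β3 stroke at J1
β4 stroke at I1
β5 stroke at J1
β6 stroke at J1

bond 3 stroke at J1  (Se1 fixes effort; stroke away)
bond 6 stroke at J1  (Se2: effort source, stroke at far end)
bond 4 stroke at I1  (I1 integral (f out))
bond 0 stroke at J1  (J1 flow already set via bond 4)
bond 5 stroke at J1  (J1 flow already set via bond 4)
bond 1 stroke at J2  (through GY1, causality inverts; strokes same side of GY1)
bond 2 stroke at R1  (J2: bond 1 brought effort, rest push out)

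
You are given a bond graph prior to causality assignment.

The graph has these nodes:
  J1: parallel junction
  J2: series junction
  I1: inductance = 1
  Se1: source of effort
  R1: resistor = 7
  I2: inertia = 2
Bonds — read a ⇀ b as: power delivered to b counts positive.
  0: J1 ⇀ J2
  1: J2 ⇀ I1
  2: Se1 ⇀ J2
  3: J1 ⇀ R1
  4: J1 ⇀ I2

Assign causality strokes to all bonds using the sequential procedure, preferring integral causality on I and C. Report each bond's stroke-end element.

b0 |J2
b1 |I1
b2 |J2
b3 |J1
b4 |I2

β2 →J2  (Se1: effort source, stroke at far end)
β1 →I1  (prefer integral on I1)
β0 →J2  (J2: bond 1 brought flow, rest push out)
β4 →I2  (I2: I, integral causality)
β3 →J1  (J1 needs exactly one e-in)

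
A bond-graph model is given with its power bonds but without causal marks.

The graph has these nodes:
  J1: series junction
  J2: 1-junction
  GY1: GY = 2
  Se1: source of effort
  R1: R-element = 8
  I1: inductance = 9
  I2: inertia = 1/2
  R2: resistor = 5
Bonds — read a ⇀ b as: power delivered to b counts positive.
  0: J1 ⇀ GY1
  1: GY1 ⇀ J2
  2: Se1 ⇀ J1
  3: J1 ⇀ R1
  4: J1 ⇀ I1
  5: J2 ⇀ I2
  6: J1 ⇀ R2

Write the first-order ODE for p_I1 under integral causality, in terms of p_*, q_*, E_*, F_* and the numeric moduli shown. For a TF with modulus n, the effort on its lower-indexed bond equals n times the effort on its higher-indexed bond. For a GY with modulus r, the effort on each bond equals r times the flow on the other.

dp_I1/dt = E_Se1 - 13*p_I1/9 - 4*p_I2

β2 |J1  (Se1: effort source, stroke at far end)
β4 |I1  (prefer integral on I1)
β0 |J1  (J1 flow already set via bond 4)
β3 |J1  (common-f at J1 fixed by 4)
β6 |J1  (J1: bond 4 brought flow, rest push out)
β1 |J2  (through GY1, causality inverts; strokes same side of GY1)
β5 |I2  (J2 needs exactly one f-in)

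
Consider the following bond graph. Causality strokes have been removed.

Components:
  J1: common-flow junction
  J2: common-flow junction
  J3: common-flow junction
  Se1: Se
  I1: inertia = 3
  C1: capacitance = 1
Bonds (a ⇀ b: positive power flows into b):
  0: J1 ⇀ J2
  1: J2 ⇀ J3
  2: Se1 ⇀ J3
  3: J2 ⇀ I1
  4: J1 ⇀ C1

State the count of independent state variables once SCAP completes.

bond 2 →J3  (Se1: effort source, stroke at far end)
bond 1 →J2  (J3 needs exactly one f-in)
bond 3 →I1  (I1: I, integral causality)
bond 0 →J2  (1-jn J2 has f-setter on 3)
bond 4 →J1  (J1: bond 0 brought flow, rest push out)

2  (C1, I1 all integral)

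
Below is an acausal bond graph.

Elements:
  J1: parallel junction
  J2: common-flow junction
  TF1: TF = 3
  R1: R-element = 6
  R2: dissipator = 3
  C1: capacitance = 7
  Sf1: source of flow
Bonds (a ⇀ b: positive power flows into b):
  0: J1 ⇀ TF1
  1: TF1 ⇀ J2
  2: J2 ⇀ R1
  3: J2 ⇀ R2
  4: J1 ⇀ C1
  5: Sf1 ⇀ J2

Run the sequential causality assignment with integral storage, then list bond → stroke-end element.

β5 stroke→Sf1  (source Sf1 imposes f)
β1 stroke→J2  (J2: bond 5 brought flow, rest push out)
β2 stroke→J2  (common-f at J2 fixed by 5)
β3 stroke→J2  (J2: bond 5 brought flow, rest push out)
β0 stroke→TF1  (TF1: transformer flips bond 1)
β4 stroke→J1  (J1 needs exactly one e-in)

b0 →TF1
b1 →J2
b2 →J2
b3 →J2
b4 →J1
b5 →Sf1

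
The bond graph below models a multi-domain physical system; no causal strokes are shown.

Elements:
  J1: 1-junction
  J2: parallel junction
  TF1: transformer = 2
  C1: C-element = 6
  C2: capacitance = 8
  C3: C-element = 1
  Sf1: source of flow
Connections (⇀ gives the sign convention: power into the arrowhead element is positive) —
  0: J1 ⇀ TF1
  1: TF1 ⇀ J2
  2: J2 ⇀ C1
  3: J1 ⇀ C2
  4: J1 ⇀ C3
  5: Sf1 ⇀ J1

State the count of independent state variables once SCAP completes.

3  (C1, C2, C3 all integral)

#5 stroke→Sf1  (Sf1 fixes flow; stroke at Sf1)
#0 stroke→J1  (common-f at J1 fixed by 5)
#3 stroke→J1  (common-f at J1 fixed by 5)
#4 stroke→J1  (1-jn J1 has f-setter on 5)
#1 stroke→TF1  (TF1 one-in-one-out from 0)
#2 stroke→J2  (closing 0-jn rule on J2)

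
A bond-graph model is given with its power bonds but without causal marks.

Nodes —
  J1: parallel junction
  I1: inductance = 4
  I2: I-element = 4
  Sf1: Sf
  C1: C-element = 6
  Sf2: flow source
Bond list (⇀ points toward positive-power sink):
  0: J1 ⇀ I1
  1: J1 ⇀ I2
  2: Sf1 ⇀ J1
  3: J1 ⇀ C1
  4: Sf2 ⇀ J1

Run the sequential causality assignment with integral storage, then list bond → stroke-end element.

b2 |Sf1  (Sf1 (Sf) sets flow on bond)
b4 |Sf2  (Sf2 fixes flow; stroke at Sf2)
b0 |I1  (I1 outputs flow p/I1)
b1 |I2  (I2: I, integral causality)
b3 |J1  (J1 needs exactly one e-in)

#0 stroke at I1
#1 stroke at I2
#2 stroke at Sf1
#3 stroke at J1
#4 stroke at Sf2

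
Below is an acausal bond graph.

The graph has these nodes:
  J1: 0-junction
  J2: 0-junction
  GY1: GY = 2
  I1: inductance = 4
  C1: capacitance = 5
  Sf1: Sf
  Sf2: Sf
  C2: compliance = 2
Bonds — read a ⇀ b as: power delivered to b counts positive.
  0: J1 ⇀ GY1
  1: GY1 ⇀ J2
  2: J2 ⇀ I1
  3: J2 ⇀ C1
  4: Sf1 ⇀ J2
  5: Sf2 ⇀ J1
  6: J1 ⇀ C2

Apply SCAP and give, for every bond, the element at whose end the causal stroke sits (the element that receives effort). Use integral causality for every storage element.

b0 →GY1
b1 →GY1
b2 →I1
b3 →J2
b4 →Sf1
b5 →Sf2
b6 →J1

β4 →Sf1  (source Sf1 imposes f)
β5 →Sf2  (Sf2 fixes flow; stroke at Sf2)
β2 →I1  (I1 integral (f out))
β3 →J2  (prefer integral on C1)
β1 →GY1  (common-e at J2 fixed by 3)
β0 →GY1  (through GY1, causality inverts; strokes same side of GY1)
β6 →J1  (J1 needs exactly one e-in)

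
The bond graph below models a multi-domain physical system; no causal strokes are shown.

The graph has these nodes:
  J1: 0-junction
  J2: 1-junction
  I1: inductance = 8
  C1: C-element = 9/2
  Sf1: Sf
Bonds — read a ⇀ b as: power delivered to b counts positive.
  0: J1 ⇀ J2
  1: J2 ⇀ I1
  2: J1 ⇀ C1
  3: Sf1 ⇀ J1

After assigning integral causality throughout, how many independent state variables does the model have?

bond 3 stroke at Sf1  (Sf1 fixes flow; stroke at Sf1)
bond 1 stroke at I1  (I1: I, integral causality)
bond 0 stroke at J2  (J2 flow already set via bond 1)
bond 2 stroke at J1  (only one effort-in slot at J1)

2  (C1, I1 all integral)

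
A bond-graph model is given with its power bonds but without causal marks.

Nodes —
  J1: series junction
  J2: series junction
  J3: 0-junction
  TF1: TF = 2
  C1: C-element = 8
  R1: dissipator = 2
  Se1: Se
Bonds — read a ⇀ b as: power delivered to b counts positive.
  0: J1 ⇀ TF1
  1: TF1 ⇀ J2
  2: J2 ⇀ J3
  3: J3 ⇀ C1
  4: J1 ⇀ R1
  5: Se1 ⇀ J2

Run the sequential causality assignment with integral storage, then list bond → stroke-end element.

bond 0 stroke→J1
bond 1 stroke→TF1
bond 2 stroke→J2
bond 3 stroke→J3
bond 4 stroke→R1
bond 5 stroke→J2

bond 5 stroke at J2  (Se1 (Se) sets effort on bond)
bond 3 stroke at J3  (prefer integral on C1)
bond 2 stroke at J2  (common-e at J3 fixed by 3)
bond 1 stroke at TF1  (J2 needs exactly one f-in)
bond 0 stroke at J1  (TF1: transformer flips bond 1)
bond 4 stroke at R1  (only one flow-in slot at J1)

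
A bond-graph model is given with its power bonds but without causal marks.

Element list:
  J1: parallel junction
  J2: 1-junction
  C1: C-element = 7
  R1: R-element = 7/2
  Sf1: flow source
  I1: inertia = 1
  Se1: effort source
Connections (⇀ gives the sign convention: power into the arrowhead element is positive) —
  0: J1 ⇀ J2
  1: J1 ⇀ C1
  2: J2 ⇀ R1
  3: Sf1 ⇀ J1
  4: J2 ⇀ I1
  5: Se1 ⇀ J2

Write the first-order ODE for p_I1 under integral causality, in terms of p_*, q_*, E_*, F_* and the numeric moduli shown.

dp_I1/dt = E_Se1 - 7*p_I1/2 + q_C1/7

b3 stroke at Sf1  (Sf1 fixes flow; stroke at Sf1)
b5 stroke at J2  (Se1 (Se) sets effort on bond)
b1 stroke at J1  (C1: C, integral causality)
b0 stroke at J2  (common-e at J1 fixed by 1)
b4 stroke at I1  (prefer integral on I1)
b2 stroke at J2  (1-jn J2 has f-setter on 4)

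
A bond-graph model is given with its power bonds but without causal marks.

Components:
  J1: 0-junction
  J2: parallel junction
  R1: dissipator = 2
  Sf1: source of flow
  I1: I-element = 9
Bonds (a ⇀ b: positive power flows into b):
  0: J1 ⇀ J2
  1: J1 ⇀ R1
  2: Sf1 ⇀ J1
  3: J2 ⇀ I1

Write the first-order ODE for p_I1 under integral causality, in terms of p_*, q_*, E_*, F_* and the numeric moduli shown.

dp_I1/dt = 2*F_Sf1 - 2*p_I1/9

b2 |Sf1  (Sf1: flow source, stroke at near end)
b3 |I1  (I1 outputs flow p/I1)
b0 |J2  (J2 needs exactly one e-in)
b1 |J1  (J1 needs exactly one e-in)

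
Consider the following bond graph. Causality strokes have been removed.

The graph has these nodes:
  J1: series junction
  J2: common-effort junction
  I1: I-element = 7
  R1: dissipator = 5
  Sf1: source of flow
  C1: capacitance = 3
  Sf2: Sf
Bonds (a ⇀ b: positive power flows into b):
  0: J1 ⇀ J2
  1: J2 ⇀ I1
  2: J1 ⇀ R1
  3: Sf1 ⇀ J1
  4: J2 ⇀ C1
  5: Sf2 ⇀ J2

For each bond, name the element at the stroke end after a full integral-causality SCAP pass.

bond 0 stroke at J1
bond 1 stroke at I1
bond 2 stroke at J1
bond 3 stroke at Sf1
bond 4 stroke at J2
bond 5 stroke at Sf2

bond 3 |Sf1  (source Sf1 imposes f)
bond 5 |Sf2  (source Sf2 imposes f)
bond 0 |J1  (1-jn J1 has f-setter on 3)
bond 2 |J1  (J1: bond 3 brought flow, rest push out)
bond 1 |I1  (I1: I, integral causality)
bond 4 |J2  (J2 needs exactly one e-in)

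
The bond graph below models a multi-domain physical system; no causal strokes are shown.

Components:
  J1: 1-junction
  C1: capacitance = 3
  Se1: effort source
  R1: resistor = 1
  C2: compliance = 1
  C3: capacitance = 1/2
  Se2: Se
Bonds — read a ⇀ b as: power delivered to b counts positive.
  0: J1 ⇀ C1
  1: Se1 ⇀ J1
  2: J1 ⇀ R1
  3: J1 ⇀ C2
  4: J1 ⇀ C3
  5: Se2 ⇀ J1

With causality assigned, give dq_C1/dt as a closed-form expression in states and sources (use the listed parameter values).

dq_C1/dt = E_Se1 + E_Se2 - q_C1/3 - q_C2 - 2*q_C3

β1 →J1  (source Se1 imposes e)
β5 →J1  (Se2 fixes effort; stroke away)
β0 →J1  (C1 outputs effort q/C1)
β3 →J1  (C2 outputs effort q/C2)
β4 →J1  (C3 integral (e out))
β2 →R1  (J1: last free bond brings flow in)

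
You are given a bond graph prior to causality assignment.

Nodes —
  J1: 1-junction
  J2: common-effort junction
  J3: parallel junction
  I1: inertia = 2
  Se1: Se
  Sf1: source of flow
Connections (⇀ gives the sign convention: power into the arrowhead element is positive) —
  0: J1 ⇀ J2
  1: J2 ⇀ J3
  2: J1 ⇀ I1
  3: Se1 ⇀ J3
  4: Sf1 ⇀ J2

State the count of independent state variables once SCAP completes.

1  (I1 all integral)

#3 stroke→J3  (Se1 fixes effort; stroke away)
#4 stroke→Sf1  (Sf1 fixes flow; stroke at Sf1)
#1 stroke→J2  (J3 effort already set via bond 3)
#0 stroke→J1  (J2: bond 1 brought effort, rest push out)
#2 stroke→I1  (closing 1-jn rule on J1)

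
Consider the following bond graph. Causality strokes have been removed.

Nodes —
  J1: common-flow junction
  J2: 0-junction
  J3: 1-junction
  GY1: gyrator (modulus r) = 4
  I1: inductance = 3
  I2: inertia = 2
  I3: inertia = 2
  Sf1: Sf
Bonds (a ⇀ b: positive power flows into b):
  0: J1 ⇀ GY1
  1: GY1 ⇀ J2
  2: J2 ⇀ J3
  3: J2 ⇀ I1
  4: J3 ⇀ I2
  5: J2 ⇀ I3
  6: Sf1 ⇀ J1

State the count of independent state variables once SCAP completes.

#6 |Sf1  (Sf1: flow source, stroke at near end)
#0 |J1  (J1: bond 6 brought flow, rest push out)
#1 |J2  (GY1: gyrator matches bond 0)
#2 |J3  (J2 effort already set via bond 1)
#3 |I1  (0-jn J2 has e-setter on 1)
#5 |I3  (J2: bond 1 brought effort, rest push out)
#4 |I2  (J3 needs exactly one f-in)

3  (I1, I2, I3 all integral)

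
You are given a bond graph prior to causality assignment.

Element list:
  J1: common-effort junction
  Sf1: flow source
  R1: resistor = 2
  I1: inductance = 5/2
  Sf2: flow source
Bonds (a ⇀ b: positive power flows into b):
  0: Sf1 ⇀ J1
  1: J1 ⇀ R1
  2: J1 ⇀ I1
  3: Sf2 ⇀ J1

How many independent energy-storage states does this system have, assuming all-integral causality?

1  (I1 all integral)

b0 stroke at Sf1  (source Sf1 imposes f)
b3 stroke at Sf2  (Sf2 fixes flow; stroke at Sf2)
b2 stroke at I1  (prefer integral on I1)
b1 stroke at J1  (J1 needs exactly one e-in)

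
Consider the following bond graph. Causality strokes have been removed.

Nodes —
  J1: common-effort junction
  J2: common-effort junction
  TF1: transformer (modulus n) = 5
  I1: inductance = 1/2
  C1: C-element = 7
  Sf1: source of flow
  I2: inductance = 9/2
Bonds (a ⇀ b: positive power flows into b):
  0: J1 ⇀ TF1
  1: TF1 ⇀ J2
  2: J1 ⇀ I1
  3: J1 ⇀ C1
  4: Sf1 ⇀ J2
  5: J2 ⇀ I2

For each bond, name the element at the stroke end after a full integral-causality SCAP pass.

#0 →TF1
#1 →J2
#2 →I1
#3 →J1
#4 →Sf1
#5 →I2

bond 4 →Sf1  (Sf1 (Sf) sets flow on bond)
bond 2 →I1  (I1: I, integral causality)
bond 3 →J1  (C1 integral (e out))
bond 0 →TF1  (J1: bond 3 brought effort, rest push out)
bond 1 →J2  (TF TF1: opposite of bond 0)
bond 5 →I2  (J2 effort already set via bond 1)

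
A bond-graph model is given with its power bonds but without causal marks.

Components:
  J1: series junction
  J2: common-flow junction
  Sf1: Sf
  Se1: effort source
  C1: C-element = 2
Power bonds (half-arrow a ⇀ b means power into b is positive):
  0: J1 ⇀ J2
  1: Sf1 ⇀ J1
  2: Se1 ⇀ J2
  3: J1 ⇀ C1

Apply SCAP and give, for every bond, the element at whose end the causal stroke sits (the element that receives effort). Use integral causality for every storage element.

β0 |J1
β1 |Sf1
β2 |J2
β3 |J1

β1 stroke at Sf1  (Sf1: flow source, stroke at near end)
β2 stroke at J2  (Se1 fixes effort; stroke away)
β0 stroke at J1  (common-f at J1 fixed by 1)
β3 stroke at J1  (1-jn J1 has f-setter on 1)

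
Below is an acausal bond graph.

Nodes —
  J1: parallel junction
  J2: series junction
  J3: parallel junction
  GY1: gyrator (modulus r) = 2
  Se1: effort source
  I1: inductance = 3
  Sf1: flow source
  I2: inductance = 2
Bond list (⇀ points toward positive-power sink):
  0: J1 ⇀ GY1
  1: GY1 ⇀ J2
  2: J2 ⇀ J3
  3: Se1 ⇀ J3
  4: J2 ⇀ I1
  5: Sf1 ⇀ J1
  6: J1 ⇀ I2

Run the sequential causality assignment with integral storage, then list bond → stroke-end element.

β0 stroke at J1
β1 stroke at J2
β2 stroke at J2
β3 stroke at J3
β4 stroke at I1
β5 stroke at Sf1
β6 stroke at I2

#3 →J3  (source Se1 imposes e)
#5 →Sf1  (Sf1 (Sf) sets flow on bond)
#2 →J2  (J3 effort already set via bond 3)
#4 →I1  (I1 integral (f out))
#1 →J2  (1-jn J2 has f-setter on 4)
#0 →J1  (GY1 both-in/both-out from 1)
#6 →I2  (common-e at J1 fixed by 0)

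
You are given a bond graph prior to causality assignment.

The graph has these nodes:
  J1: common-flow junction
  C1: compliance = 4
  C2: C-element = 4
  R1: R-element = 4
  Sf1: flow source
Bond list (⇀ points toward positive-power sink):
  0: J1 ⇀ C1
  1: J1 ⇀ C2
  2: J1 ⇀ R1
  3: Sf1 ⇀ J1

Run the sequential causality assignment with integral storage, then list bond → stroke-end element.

b0 →J1
b1 →J1
b2 →J1
b3 →Sf1

#3 stroke at Sf1  (Sf1 fixes flow; stroke at Sf1)
#0 stroke at J1  (J1: bond 3 brought flow, rest push out)
#1 stroke at J1  (J1 flow already set via bond 3)
#2 stroke at J1  (J1 flow already set via bond 3)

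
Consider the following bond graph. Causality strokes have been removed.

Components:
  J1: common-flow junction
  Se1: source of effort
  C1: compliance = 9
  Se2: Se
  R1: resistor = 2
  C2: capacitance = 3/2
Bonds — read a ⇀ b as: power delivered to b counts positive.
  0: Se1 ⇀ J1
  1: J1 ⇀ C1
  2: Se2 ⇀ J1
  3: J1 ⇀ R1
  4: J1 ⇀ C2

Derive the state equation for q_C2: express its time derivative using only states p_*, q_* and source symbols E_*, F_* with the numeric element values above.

dq_C2/dt = E_Se1/2 + E_Se2/2 - q_C1/18 - q_C2/3

β0 →J1  (source Se1 imposes e)
β2 →J1  (Se2 fixes effort; stroke away)
β1 →J1  (C1: C, integral causality)
β4 →J1  (C2: C, integral causality)
β3 →R1  (J1: last free bond brings flow in)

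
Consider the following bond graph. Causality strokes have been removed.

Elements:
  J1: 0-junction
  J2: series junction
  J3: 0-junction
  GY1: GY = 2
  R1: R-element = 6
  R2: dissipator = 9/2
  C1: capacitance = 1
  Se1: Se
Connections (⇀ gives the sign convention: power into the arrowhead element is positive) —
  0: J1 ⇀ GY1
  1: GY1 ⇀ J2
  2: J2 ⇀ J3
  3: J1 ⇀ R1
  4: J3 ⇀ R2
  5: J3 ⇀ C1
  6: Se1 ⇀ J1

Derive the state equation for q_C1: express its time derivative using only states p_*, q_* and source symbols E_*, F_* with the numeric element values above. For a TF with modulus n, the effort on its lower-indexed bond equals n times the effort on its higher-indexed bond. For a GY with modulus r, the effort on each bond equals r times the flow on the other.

dq_C1/dt = E_Se1/2 - 2*q_C1/9

β6 stroke→J1  (Se1 fixes effort; stroke away)
β0 stroke→GY1  (J1 effort already set via bond 6)
β3 stroke→R1  (J1: bond 6 brought effort, rest push out)
β1 stroke→GY1  (GY GY1: same side as bond 0)
β2 stroke→J2  (1-jn J2 has f-setter on 1)
β5 stroke→J3  (C1: C, integral causality)
β4 stroke→R2  (J3: bond 5 brought effort, rest push out)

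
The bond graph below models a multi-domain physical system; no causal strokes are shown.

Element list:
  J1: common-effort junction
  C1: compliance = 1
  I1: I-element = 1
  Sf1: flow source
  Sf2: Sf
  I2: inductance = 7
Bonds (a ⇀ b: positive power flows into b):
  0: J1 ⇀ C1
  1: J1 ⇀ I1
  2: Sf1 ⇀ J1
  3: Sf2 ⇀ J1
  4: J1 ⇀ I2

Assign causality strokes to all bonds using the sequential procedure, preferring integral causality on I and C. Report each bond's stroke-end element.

bond 0 stroke at J1
bond 1 stroke at I1
bond 2 stroke at Sf1
bond 3 stroke at Sf2
bond 4 stroke at I2

#2 stroke at Sf1  (Sf1 fixes flow; stroke at Sf1)
#3 stroke at Sf2  (source Sf2 imposes f)
#0 stroke at J1  (C1: C, integral causality)
#1 stroke at I1  (J1 effort already set via bond 0)
#4 stroke at I2  (0-jn J1 has e-setter on 0)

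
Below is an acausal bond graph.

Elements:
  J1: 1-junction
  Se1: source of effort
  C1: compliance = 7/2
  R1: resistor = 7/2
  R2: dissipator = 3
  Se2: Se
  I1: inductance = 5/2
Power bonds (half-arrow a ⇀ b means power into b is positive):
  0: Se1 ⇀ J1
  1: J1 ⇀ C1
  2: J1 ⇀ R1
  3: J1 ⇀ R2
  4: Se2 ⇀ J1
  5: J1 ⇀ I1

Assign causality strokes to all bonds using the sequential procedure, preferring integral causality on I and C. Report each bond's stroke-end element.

b0 |J1  (source Se1 imposes e)
b4 |J1  (source Se2 imposes e)
b1 |J1  (C1 outputs effort q/C1)
b5 |I1  (prefer integral on I1)
b2 |J1  (J1 flow already set via bond 5)
b3 |J1  (1-jn J1 has f-setter on 5)

b0 stroke→J1
b1 stroke→J1
b2 stroke→J1
b3 stroke→J1
b4 stroke→J1
b5 stroke→I1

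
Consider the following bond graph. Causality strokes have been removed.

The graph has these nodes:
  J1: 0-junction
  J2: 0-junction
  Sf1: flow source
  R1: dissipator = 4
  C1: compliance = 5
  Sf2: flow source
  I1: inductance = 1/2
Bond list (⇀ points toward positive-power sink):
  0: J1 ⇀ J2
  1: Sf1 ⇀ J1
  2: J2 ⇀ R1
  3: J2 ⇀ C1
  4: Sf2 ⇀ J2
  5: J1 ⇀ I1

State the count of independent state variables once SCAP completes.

β1 stroke at Sf1  (Sf1: flow source, stroke at near end)
β4 stroke at Sf2  (Sf2 (Sf) sets flow on bond)
β3 stroke at J2  (C1: C, integral causality)
β0 stroke at J1  (0-jn J2 has e-setter on 3)
β2 stroke at R1  (J2 effort already set via bond 3)
β5 stroke at I1  (J1: bond 0 brought effort, rest push out)

2  (C1, I1 all integral)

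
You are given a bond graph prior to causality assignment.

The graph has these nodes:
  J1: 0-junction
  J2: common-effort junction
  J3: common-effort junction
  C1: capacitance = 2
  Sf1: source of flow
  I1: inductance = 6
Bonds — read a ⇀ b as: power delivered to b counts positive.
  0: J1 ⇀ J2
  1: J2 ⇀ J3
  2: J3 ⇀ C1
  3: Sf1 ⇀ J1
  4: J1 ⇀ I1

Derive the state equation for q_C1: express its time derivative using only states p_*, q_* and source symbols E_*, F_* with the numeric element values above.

dq_C1/dt = F_Sf1 - p_I1/6

b3 stroke at Sf1  (Sf1 (Sf) sets flow on bond)
b2 stroke at J3  (prefer integral on C1)
b1 stroke at J2  (common-e at J3 fixed by 2)
b0 stroke at J1  (J2 effort already set via bond 1)
b4 stroke at I1  (common-e at J1 fixed by 0)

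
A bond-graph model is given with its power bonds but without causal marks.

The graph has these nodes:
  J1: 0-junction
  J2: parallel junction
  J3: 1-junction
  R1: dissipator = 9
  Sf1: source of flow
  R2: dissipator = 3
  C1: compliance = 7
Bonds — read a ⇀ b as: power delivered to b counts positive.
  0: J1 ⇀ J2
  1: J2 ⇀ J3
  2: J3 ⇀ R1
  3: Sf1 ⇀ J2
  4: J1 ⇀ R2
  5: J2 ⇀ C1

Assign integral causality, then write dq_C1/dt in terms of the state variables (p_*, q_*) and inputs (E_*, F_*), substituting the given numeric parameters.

#3 |Sf1  (Sf1 fixes flow; stroke at Sf1)
#5 |J2  (C1 integral (e out))
#0 |J1  (J2 effort already set via bond 5)
#1 |J3  (0-jn J2 has e-setter on 5)
#2 |R1  (J3 needs exactly one f-in)
#4 |R2  (J1 effort already set via bond 0)

dq_C1/dt = F_Sf1 - 4*q_C1/63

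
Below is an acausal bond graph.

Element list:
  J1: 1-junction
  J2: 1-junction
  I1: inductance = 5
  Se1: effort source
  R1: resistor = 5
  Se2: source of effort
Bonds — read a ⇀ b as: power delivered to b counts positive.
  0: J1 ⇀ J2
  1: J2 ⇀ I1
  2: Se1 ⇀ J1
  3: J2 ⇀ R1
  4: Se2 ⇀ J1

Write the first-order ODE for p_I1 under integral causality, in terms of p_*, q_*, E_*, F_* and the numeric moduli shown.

dp_I1/dt = E_Se1 + E_Se2 - p_I1

#2 stroke at J1  (Se1: effort source, stroke at far end)
#4 stroke at J1  (Se2 fixes effort; stroke away)
#0 stroke at J2  (only one flow-in slot at J1)
#1 stroke at I1  (prefer integral on I1)
#3 stroke at J2  (1-jn J2 has f-setter on 1)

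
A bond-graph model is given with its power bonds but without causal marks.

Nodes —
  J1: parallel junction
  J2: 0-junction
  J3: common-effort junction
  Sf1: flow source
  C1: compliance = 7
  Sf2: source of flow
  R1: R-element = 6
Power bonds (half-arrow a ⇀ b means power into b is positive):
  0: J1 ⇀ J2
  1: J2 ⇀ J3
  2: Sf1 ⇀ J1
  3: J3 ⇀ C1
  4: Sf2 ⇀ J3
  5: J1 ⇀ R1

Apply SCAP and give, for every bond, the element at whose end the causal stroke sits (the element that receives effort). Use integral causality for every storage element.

β0 →J1
β1 →J2
β2 →Sf1
β3 →J3
β4 →Sf2
β5 →R1

#2 stroke at Sf1  (Sf1 fixes flow; stroke at Sf1)
#4 stroke at Sf2  (Sf2 fixes flow; stroke at Sf2)
#3 stroke at J3  (prefer integral on C1)
#1 stroke at J2  (common-e at J3 fixed by 3)
#0 stroke at J1  (0-jn J2 has e-setter on 1)
#5 stroke at R1  (J1 effort already set via bond 0)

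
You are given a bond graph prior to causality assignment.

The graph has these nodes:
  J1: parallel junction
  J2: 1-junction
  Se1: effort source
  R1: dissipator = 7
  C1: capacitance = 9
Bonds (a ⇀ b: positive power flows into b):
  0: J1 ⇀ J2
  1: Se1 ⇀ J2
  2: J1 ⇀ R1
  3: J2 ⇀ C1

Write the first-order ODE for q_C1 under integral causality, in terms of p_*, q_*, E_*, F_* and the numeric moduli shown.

b1 →J2  (Se1: effort source, stroke at far end)
b3 →J2  (prefer integral on C1)
b0 →J1  (only one flow-in slot at J2)
b2 →R1  (common-e at J1 fixed by 0)

dq_C1/dt = E_Se1/7 - q_C1/63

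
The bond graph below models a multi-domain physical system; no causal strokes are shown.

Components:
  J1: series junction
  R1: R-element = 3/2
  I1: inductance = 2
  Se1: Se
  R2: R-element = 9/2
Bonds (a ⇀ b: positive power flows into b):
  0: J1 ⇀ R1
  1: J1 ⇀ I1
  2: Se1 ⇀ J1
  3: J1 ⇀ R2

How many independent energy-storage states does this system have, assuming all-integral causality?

1  (I1 all integral)

β2 stroke→J1  (Se1 fixes effort; stroke away)
β1 stroke→I1  (prefer integral on I1)
β0 stroke→J1  (J1 flow already set via bond 1)
β3 stroke→J1  (1-jn J1 has f-setter on 1)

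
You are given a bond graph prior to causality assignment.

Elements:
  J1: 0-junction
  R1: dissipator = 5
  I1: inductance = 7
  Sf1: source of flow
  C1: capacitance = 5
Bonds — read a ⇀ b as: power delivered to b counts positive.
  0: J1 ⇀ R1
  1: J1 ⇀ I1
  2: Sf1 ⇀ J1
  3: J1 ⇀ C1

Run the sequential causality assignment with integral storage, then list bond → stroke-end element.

β0 →R1
β1 →I1
β2 →Sf1
β3 →J1

#2 →Sf1  (Sf1 fixes flow; stroke at Sf1)
#1 →I1  (prefer integral on I1)
#3 →J1  (C1 integral (e out))
#0 →R1  (J1: bond 3 brought effort, rest push out)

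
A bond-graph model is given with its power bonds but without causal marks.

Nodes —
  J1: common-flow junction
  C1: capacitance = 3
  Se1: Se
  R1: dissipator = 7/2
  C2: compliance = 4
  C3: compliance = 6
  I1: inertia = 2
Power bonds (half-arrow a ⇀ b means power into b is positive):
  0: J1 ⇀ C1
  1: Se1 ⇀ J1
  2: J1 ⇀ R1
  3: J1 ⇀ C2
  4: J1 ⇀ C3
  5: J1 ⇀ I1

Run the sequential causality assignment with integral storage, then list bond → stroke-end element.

#0 stroke at J1
#1 stroke at J1
#2 stroke at J1
#3 stroke at J1
#4 stroke at J1
#5 stroke at I1

bond 1 stroke at J1  (Se1 fixes effort; stroke away)
bond 0 stroke at J1  (C1 integral (e out))
bond 3 stroke at J1  (C2: C, integral causality)
bond 4 stroke at J1  (C3 outputs effort q/C3)
bond 5 stroke at I1  (prefer integral on I1)
bond 2 stroke at J1  (J1 flow already set via bond 5)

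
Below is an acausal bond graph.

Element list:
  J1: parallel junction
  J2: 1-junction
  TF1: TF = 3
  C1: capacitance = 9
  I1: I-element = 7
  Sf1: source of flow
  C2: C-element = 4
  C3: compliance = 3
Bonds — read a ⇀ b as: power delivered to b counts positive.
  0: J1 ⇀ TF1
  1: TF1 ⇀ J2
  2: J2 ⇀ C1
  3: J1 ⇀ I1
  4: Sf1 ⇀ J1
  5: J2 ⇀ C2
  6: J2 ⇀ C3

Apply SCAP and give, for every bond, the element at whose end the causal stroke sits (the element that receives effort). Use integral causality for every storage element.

#0 stroke→J1
#1 stroke→TF1
#2 stroke→J2
#3 stroke→I1
#4 stroke→Sf1
#5 stroke→J2
#6 stroke→J2

b4 |Sf1  (Sf1 fixes flow; stroke at Sf1)
b2 |J2  (C1: C, integral causality)
b3 |I1  (I1: I, integral causality)
b0 |J1  (closing 0-jn rule on J1)
b1 |TF1  (through TF1, causality passes straight; one stroke at TF1)
b5 |J2  (J2 flow already set via bond 1)
b6 |J2  (common-f at J2 fixed by 1)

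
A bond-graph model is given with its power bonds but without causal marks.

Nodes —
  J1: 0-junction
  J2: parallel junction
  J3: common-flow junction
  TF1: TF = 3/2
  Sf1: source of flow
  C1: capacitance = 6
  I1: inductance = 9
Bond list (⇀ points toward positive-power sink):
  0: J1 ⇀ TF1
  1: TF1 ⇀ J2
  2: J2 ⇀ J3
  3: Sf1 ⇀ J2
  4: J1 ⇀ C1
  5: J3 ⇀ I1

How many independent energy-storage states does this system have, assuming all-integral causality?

2  (C1, I1 all integral)

#3 stroke at Sf1  (source Sf1 imposes f)
#4 stroke at J1  (prefer integral on C1)
#0 stroke at TF1  (J1: bond 4 brought effort, rest push out)
#1 stroke at J2  (TF1: transformer flips bond 0)
#2 stroke at J3  (J2: bond 1 brought effort, rest push out)
#5 stroke at I1  (only one flow-in slot at J3)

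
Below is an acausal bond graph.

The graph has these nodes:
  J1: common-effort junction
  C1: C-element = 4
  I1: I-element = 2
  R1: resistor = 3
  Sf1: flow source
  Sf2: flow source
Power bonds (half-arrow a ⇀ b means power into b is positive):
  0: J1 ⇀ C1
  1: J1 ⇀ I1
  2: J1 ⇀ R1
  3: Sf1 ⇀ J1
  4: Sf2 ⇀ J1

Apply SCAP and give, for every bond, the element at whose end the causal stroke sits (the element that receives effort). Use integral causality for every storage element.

bond 3 |Sf1  (Sf1: flow source, stroke at near end)
bond 4 |Sf2  (source Sf2 imposes f)
bond 0 |J1  (C1 integral (e out))
bond 1 |I1  (0-jn J1 has e-setter on 0)
bond 2 |R1  (J1: bond 0 brought effort, rest push out)

#0 stroke at J1
#1 stroke at I1
#2 stroke at R1
#3 stroke at Sf1
#4 stroke at Sf2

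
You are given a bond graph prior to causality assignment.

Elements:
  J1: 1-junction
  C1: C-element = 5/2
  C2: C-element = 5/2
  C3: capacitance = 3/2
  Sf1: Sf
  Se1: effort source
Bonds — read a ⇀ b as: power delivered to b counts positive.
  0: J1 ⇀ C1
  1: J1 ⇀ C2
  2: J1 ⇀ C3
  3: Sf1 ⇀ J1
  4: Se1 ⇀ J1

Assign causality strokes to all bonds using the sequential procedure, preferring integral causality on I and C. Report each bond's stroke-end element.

β3 →Sf1  (Sf1: flow source, stroke at near end)
β4 →J1  (Se1 fixes effort; stroke away)
β0 →J1  (1-jn J1 has f-setter on 3)
β1 →J1  (1-jn J1 has f-setter on 3)
β2 →J1  (J1 flow already set via bond 3)

β0 stroke at J1
β1 stroke at J1
β2 stroke at J1
β3 stroke at Sf1
β4 stroke at J1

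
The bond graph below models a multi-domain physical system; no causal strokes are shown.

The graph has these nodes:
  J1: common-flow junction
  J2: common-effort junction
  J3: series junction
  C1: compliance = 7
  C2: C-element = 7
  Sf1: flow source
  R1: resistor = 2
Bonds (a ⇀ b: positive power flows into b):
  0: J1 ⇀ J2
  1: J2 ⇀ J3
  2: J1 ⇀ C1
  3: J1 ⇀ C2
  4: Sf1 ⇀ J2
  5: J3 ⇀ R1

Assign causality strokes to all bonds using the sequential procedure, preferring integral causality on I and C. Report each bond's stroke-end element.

b0 →J2
b1 →J3
b2 →J1
b3 →J1
b4 →Sf1
b5 →R1

#4 →Sf1  (Sf1 (Sf) sets flow on bond)
#2 →J1  (C1 integral (e out))
#3 →J1  (C2: C, integral causality)
#0 →J2  (J1 needs exactly one f-in)
#1 →J3  (J2 effort already set via bond 0)
#5 →R1  (J3: last free bond brings flow in)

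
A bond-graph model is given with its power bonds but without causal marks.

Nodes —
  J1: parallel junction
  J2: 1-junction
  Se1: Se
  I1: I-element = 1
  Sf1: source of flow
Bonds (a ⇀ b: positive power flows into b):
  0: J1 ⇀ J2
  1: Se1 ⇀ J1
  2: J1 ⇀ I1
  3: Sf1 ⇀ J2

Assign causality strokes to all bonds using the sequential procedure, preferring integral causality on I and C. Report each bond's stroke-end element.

β1 stroke→J1  (Se1 (Se) sets effort on bond)
β3 stroke→Sf1  (Sf1 fixes flow; stroke at Sf1)
β0 stroke→J2  (common-e at J1 fixed by 1)
β2 stroke→I1  (J1 effort already set via bond 1)

b0 stroke→J2
b1 stroke→J1
b2 stroke→I1
b3 stroke→Sf1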